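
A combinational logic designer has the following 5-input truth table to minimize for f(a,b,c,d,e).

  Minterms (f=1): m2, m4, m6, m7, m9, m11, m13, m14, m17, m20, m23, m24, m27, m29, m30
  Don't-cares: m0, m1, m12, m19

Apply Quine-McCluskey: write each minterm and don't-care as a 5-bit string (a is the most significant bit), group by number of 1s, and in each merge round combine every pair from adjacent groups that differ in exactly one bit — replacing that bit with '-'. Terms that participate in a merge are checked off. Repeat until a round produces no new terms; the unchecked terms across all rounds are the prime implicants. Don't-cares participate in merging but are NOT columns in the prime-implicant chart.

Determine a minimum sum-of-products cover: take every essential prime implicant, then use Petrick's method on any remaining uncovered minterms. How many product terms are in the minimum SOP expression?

[col 0] 00000*, 00001*, 00010*, 00100*, 00110*, 00111*, 01001*, 01011*, 01100*, 01101*, 01110*, 10001*, 10011*, 10100*, 10111*, 11000, 11011*, 11101*, 11110*
[col 1] -0001, -0100, -0111, -1011, -1101, -1110, 0-001, 0-100*, 0-110*, 00-00*, 00-10*, 000-0*, 0000-, 001-0*, 0011-, 01-01, 010-1, 011-0*, 0110-, 1-011, 10-11, 100-1
[col 2] 0-1-0, 00--0
Prime implicants: -0001, -0100, -0111, -1011, -1101, -1110, 0-001, 0-1-0, 00--0, 0000-, 0011-, 01-01, 010-1, 0110-, 1-011, 10-11, 100-1, 11000
PI chart (minterm → PIs covering it):
  2 | 00--0  (sole → essential)
  4 | -0100,0-1-0,00--0
  6 | 0-1-0,00--0,0011-
  7 | -0111,0011-
  9 | 0-001,01-01,010-1
  11 | -1011,010-1
  13 | -1101,01-01,0110-
  14 | -1110,0-1-0
  17 | -0001,100-1
  20 | -0100  (sole → essential)
  23 | -0111,10-11
  24 | 11000  (sole → essential)
  27 | -1011,1-011
  29 | -1101  (sole → essential)
  30 | -1110  (sole → essential)
Essential prime implicants: -0100, -1101, -1110, 00--0, 11000
Petrick residual → -0001, -0111, -1011, 0-001
Minimum SOP uses 9 PIs: b'c'd'e + b'cd'e' + b'cde + bc'de + bcd'e + bcde' + a'c'd'e + a'b'e' + abc'd'e'

9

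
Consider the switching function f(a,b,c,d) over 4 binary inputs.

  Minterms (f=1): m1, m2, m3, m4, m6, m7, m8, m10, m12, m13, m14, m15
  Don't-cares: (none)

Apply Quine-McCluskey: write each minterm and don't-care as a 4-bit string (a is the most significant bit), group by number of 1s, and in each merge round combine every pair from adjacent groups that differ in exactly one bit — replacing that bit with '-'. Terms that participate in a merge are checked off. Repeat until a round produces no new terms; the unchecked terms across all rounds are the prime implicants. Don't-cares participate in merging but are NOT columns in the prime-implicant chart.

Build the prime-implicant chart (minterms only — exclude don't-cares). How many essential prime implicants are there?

4

[col 0] 0001*, 0010*, 0011*, 0100*, 0110*, 0111*, 1000*, 1010*, 1100*, 1101*, 1110*, 1111*
[col 1] -010*, -100*, -110*, -111*, 0-10*, 0-11*, 00-1, 001-*, 01-0*, 011-*, 1-00*, 1-10*, 10-0*, 11-0*, 11-1*, 110-*, 111-*
[col 2] --10, -1-0, -11-, 0-1-, 1--0, 11--
Prime implicants: --10, -1-0, -11-, 0-1-, 00-1, 1--0, 11--
PI chart (minterm → PIs covering it):
  1 | 00-1  (sole → essential)
  2 | --10,0-1-
  3 | 0-1-,00-1
  4 | -1-0  (sole → essential)
  6 | --10,-1-0,-11-,0-1-
  7 | -11-,0-1-
  8 | 1--0  (sole → essential)
  10 | --10,1--0
  12 | -1-0,1--0,11--
  13 | 11--  (sole → essential)
  14 | --10,-1-0,-11-,1--0,11--
  15 | -11-,11--
Essential prime implicants: -1-0, 00-1, 1--0, 11--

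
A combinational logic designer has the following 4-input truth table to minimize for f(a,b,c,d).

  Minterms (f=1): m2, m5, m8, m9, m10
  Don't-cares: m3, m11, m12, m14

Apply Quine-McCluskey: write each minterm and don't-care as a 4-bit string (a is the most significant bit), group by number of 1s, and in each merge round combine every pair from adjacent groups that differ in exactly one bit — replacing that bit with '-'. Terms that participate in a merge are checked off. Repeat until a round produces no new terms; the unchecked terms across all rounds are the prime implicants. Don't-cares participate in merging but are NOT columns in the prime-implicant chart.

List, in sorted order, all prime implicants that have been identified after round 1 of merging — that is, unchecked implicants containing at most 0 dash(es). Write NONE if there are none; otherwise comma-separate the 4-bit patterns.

[col 0] 0010*, 0011*, 0101, 1000*, 1001*, 1010*, 1011*, 1100*, 1110*
[col 1] -010*, -011*, 001-*, 1-00*, 1-10*, 10-0*, 10-1*, 100-*, 101-*, 11-0*
[col 2] -01-, 1--0, 10--
Prime implicants: -01-, 0101, 1--0, 10--

0101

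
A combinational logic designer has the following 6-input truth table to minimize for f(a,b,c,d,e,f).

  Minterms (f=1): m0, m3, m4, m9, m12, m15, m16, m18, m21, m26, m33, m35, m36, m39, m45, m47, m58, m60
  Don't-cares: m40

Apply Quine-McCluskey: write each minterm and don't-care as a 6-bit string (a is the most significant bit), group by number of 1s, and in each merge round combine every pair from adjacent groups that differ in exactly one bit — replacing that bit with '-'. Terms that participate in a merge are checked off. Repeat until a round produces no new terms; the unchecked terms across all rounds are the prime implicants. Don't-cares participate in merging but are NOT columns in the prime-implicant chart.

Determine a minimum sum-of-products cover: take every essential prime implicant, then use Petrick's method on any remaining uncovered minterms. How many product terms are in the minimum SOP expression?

Round 0: 000000✓ 000011✓ 000100✓ 001001 001100✓ 001111✓ 010000✓ 010010✓ 010101 011010✓ 100001✓ 100011✓ 100100✓ 100111✓ 101000 101101✓ 101111✓ 111010✓ 111100
Round 1: -00011 -00100 -01111 -11010 0-0000 00-100 000-00 01-010 0100-0 10-111 100-11 1000-1 1011-1
PIs = {-00011, -00100, -01111, -11010, 0-0000, 00-100, 000-00, 001001, 01-010, 0100-0, 010101, 10-111, 100-11, 1000-1, 101000, 1011-1, 111100}
Coverage chart:
  m0: 0-0000,000-00
  m3: -00011 ←essential
  m4: -00100,00-100,000-00
  m9: 001001 ←essential
  m12: 00-100 ←essential
  m15: -01111 ←essential
  m16: 0-0000,0100-0
  m18: 01-010,0100-0
  m21: 010101 ←essential
  m26: -11010,01-010
  m33: 1000-1 ←essential
  m35: -00011,100-11,1000-1
  m36: -00100 ←essential
  m39: 10-111,100-11
  m45: 1011-1 ←essential
  m47: -01111,10-111,1011-1
  m58: -11010 ←essential
  m60: 111100 ←essential
Essential: -00011, -00100, -01111, -11010, 00-100, 001001, 010101, 1000-1, 1011-1, 111100
Petrick residual → 0-0000, 01-010, 10-111
Min cover (13 terms): b'c'd'ef + b'c'de'f' + b'cdef + bcd'ef' + a'c'd'e'f' + a'b'de'f' + a'b'cd'e'f + a'bd'ef' + a'bc'de'f + ab'def + ab'c'd'f + ab'cdf + abcde'f'

13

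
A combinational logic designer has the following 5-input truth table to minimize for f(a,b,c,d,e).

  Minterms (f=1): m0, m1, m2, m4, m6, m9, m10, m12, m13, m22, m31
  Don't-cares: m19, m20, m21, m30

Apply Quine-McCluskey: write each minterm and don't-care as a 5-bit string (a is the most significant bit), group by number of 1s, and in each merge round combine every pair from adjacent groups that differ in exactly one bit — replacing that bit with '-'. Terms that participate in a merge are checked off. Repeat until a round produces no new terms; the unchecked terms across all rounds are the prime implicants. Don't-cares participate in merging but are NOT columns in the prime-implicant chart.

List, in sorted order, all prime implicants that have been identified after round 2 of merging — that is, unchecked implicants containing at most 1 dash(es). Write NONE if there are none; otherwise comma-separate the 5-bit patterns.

Round 0: 00000✓ 00001✓ 00010✓ 00100✓ 00110✓ 01001✓ 01010✓ 01100✓ 01101✓ 10011 10100✓ 10101✓ 10110✓ 11110✓ 11111✓
Round 1: -0100✓ -0110✓ 0-001 0-010 0-100 00-00✓ 00-10✓ 000-0✓ 0000- 001-0✓ 01-01 0110- 1-110 101-0✓ 1010- 1111-
Round 2: -01-0 00--0
PIs = {-01-0, 0-001, 0-010, 0-100, 00--0, 0000-, 01-01, 0110-, 1-110, 10011, 1010-, 1111-}

0-001, 0-010, 0-100, 0000-, 01-01, 0110-, 1-110, 10011, 1010-, 1111-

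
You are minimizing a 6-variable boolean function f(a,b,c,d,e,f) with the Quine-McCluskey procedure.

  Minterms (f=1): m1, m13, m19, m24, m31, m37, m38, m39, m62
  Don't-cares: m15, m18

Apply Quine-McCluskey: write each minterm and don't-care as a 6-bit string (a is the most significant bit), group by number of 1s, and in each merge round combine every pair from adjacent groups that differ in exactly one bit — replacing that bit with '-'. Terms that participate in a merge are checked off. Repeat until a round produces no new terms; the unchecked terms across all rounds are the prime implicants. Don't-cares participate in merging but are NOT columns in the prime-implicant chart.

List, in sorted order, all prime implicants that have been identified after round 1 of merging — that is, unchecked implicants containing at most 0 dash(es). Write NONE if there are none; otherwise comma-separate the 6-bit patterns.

000001, 011000, 111110

Round 0: 000001 001101✓ 001111✓ 010010✓ 010011✓ 011000 011111✓ 100101✓ 100110✓ 100111✓ 111110
Round 1: 0-1111 0011-1 01001- 1001-1 10011-
PIs = {0-1111, 000001, 0011-1, 01001-, 011000, 1001-1, 10011-, 111110}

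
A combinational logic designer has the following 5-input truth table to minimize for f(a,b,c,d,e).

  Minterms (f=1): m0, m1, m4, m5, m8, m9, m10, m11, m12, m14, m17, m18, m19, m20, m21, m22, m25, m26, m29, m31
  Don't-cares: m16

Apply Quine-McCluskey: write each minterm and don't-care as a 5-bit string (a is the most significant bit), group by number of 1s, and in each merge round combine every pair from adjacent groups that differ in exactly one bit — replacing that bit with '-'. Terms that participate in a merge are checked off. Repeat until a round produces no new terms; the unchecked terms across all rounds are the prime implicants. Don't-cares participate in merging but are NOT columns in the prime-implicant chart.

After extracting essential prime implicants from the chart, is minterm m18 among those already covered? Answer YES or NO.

YES

[col 0] 00000*, 00001*, 00100*, 00101*, 01000*, 01001*, 01010*, 01011*, 01100*, 01110*, 10000*, 10001*, 10010*, 10011*, 10100*, 10101*, 10110*, 11001*, 11010*, 11101*, 11111*
[col 1] -0000*, -0001*, -0100*, -0101*, -1001*, -1010, 0-000*, 0-001*, 0-100*, 00-00*, 00-01*, 0000-*, 0010-*, 01-00*, 01-10*, 010-0*, 010-1*, 0100-*, 0101-*, 011-0*, 1-001*, 1-010, 1-101*, 10-00*, 10-01*, 10-10*, 100-0*, 100-1*, 1000-*, 1001-*, 101-0*, 1010-*, 11-01*, 111-1
[col 2] --001, -0-00*, -0-01*, -000-*, -010-*, 0--00, 0-00-, 00-0-*, 01--0, 010--, 1--01, 10--0, 10-0-*, 100--
[col 3] -0-0-
Prime implicants: --001, -0-0-, -1010, 0--00, 0-00-, 01--0, 010--, 1--01, 1-010, 10--0, 100--, 111-1
PI chart (minterm → PIs covering it):
  0 | -0-0-,0--00,0-00-
  1 | --001,-0-0-,0-00-
  4 | -0-0-,0--00
  5 | -0-0-  (sole → essential)
  8 | 0--00,0-00-,01--0,010--
  9 | --001,0-00-,010--
  10 | -1010,01--0,010--
  11 | 010--  (sole → essential)
  12 | 0--00,01--0
  14 | 01--0  (sole → essential)
  17 | --001,-0-0-,1--01,100--
  18 | 1-010,10--0,100--
  19 | 100--  (sole → essential)
  20 | -0-0-,10--0
  21 | -0-0-,1--01
  22 | 10--0  (sole → essential)
  25 | --001,1--01
  26 | -1010,1-010
  29 | 1--01,111-1
  31 | 111-1  (sole → essential)
Essential prime implicants: -0-0-, 01--0, 010--, 10--0, 100--, 111-1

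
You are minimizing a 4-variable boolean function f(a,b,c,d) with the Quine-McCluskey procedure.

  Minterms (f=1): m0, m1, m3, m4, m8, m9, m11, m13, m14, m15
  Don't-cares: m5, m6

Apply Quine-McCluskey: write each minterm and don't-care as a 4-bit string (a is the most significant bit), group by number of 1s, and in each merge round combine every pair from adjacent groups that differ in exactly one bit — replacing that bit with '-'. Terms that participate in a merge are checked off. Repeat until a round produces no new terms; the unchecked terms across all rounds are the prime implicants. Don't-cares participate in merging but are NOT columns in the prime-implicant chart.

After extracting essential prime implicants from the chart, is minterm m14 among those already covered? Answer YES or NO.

NO

Round 0: 0000✓ 0001✓ 0011✓ 0100✓ 0101✓ 0110✓ 1000✓ 1001✓ 1011✓ 1101✓ 1110✓ 1111✓
Round 1: -000✓ -001✓ -011✓ -101✓ -110 0-00✓ 0-01✓ 00-1✓ 000-✓ 01-0 010-✓ 1-01✓ 1-11✓ 10-1✓ 100-✓ 11-1✓ 111-
Round 2: --01 -0-1 -00- 0-0- 1--1
PIs = {--01, -0-1, -00-, -110, 0-0-, 01-0, 1--1, 111-}
Coverage chart:
  m0: -00-,0-0-
  m1: --01,-0-1,-00-,0-0-
  m3: -0-1 ←essential
  m4: 0-0-,01-0
  m8: -00- ←essential
  m9: --01,-0-1,-00-,1--1
  m11: -0-1,1--1
  m13: --01,1--1
  m14: -110,111-
  m15: 1--1,111-
Essential: -0-1, -00-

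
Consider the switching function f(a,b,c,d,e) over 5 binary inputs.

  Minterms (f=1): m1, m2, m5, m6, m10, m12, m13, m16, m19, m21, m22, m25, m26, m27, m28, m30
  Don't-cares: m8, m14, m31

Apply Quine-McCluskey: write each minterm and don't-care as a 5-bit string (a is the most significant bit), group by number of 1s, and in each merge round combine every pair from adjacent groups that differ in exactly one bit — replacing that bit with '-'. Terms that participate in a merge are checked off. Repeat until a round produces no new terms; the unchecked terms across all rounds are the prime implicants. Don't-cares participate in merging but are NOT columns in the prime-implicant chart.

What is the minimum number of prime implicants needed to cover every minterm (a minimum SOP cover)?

10

[col 0] 00001*, 00010*, 00101*, 00110*, 01000*, 01010*, 01100*, 01101*, 01110*, 10000, 10011*, 10101*, 10110*, 11001*, 11010*, 11011*, 11100*, 11110*, 11111*
[col 1] -0101, -0110*, -1010*, -1100*, -1110*, 0-010*, 0-101, 0-110*, 00-01, 00-10*, 01-00*, 01-10*, 010-0*, 011-0*, 0110-, 1-011, 1-110*, 11-10*, 11-11*, 110-1, 1101-*, 111-0*, 1111-*
[col 2] --110, -1-10, -11-0, 0--10, 01--0, 11-1-
Prime implicants: --110, -0101, -1-10, -11-0, 0--10, 0-101, 00-01, 01--0, 0110-, 1-011, 10000, 11-1-, 110-1
PI chart (minterm → PIs covering it):
  1 | 00-01  (sole → essential)
  2 | 0--10  (sole → essential)
  5 | -0101,0-101,00-01
  6 | --110,0--10
  10 | -1-10,0--10,01--0
  12 | -11-0,01--0,0110-
  13 | 0-101,0110-
  16 | 10000  (sole → essential)
  19 | 1-011  (sole → essential)
  21 | -0101  (sole → essential)
  22 | --110  (sole → essential)
  25 | 110-1  (sole → essential)
  26 | -1-10,11-1-
  27 | 1-011,11-1-,110-1
  28 | -11-0  (sole → essential)
  30 | --110,-1-10,-11-0,11-1-
Essential prime implicants: --110, -0101, -11-0, 0--10, 00-01, 1-011, 10000, 110-1
Petrick residual → -1-10, 0-101
Minimum SOP uses 10 PIs: cde' + b'cd'e + bde' + bce' + a'de' + a'cd'e + a'b'd'e + ac'de + ab'c'd'e' + abc'e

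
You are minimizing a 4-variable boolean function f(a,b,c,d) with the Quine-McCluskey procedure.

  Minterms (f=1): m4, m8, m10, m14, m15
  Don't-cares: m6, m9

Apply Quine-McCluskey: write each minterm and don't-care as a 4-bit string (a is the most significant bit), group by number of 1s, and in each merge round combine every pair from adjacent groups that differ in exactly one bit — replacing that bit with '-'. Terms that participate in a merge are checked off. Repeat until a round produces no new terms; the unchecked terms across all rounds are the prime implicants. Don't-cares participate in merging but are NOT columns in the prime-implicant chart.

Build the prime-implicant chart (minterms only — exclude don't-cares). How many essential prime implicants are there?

[col 0] 0100*, 0110*, 1000*, 1001*, 1010*, 1110*, 1111*
[col 1] -110, 01-0, 1-10, 10-0, 100-, 111-
Prime implicants: -110, 01-0, 1-10, 10-0, 100-, 111-
PI chart (minterm → PIs covering it):
  4 | 01-0  (sole → essential)
  8 | 10-0,100-
  10 | 1-10,10-0
  14 | -110,1-10,111-
  15 | 111-  (sole → essential)
Essential prime implicants: 01-0, 111-

2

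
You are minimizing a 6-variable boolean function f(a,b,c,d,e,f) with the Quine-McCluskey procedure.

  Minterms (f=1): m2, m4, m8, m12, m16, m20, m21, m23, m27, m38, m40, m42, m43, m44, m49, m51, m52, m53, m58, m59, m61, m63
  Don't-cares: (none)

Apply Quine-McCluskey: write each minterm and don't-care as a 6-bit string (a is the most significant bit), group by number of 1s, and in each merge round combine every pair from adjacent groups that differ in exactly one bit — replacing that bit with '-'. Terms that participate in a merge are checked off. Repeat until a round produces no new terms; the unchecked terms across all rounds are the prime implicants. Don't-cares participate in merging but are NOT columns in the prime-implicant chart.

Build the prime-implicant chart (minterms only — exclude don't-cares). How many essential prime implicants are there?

Round 0: 000010 000100✓ 001000✓ 001100✓ 010000✓ 010100✓ 010101✓ 010111✓ 011011✓ 100110 101000✓ 101010✓ 101011✓ 101100✓ 110001✓ 110011✓ 110100✓ 110101✓ 111010✓ 111011✓ 111101✓ 111111✓
Round 1: -01000✓ -01100✓ -10100✓ -10101✓ -11011 0-0100 00-100 001-00✓ 010-00 0101-1 01010-✓ 1-1010✓ 1-1011✓ 101-00✓ 1010-0 10101-✓ 11-011 11-101 110-01 1100-1 11010-✓ 111-11 11101-✓ 1111-1
Round 2: -01-00 -1010- 1-101-
PIs = {-01-00, -1010-, -11011, 0-0100, 00-100, 000010, 010-00, 0101-1, 1-101-, 100110, 1010-0, 11-011, 11-101, 110-01, 1100-1, 111-11, 1111-1}
Coverage chart:
  m2: 000010 ←essential
  m4: 0-0100,00-100
  m8: -01-00 ←essential
  m12: -01-00,00-100
  m16: 010-00 ←essential
  m20: -1010-,0-0100,010-00
  m21: -1010-,0101-1
  m23: 0101-1 ←essential
  m27: -11011 ←essential
  m38: 100110 ←essential
  m40: -01-00,1010-0
  m42: 1-101-,1010-0
  m43: 1-101- ←essential
  m44: -01-00 ←essential
  m49: 110-01,1100-1
  m51: 11-011,1100-1
  m52: -1010- ←essential
  m53: -1010-,11-101,110-01
  m58: 1-101- ←essential
  m59: -11011,1-101-,11-011,111-11
  m61: 11-101,1111-1
  m63: 111-11,1111-1
Essential: -01-00, -1010-, -11011, 000010, 010-00, 0101-1, 1-101-, 100110

8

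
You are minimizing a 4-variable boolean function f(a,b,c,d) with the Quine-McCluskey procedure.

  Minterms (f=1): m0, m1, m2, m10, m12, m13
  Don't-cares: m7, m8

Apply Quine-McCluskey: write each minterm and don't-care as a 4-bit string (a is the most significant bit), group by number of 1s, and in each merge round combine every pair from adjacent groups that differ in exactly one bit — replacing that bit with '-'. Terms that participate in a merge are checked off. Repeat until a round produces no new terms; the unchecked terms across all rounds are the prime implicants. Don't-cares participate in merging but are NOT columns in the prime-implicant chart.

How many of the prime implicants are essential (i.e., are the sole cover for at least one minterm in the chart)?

[col 0] 0000*, 0001*, 0010*, 0111, 1000*, 1010*, 1100*, 1101*
[col 1] -000*, -010*, 00-0*, 000-, 1-00, 10-0*, 110-
[col 2] -0-0
Prime implicants: -0-0, 000-, 0111, 1-00, 110-
PI chart (minterm → PIs covering it):
  0 | -0-0,000-
  1 | 000-  (sole → essential)
  2 | -0-0  (sole → essential)
  10 | -0-0  (sole → essential)
  12 | 1-00,110-
  13 | 110-  (sole → essential)
Essential prime implicants: -0-0, 000-, 110-

3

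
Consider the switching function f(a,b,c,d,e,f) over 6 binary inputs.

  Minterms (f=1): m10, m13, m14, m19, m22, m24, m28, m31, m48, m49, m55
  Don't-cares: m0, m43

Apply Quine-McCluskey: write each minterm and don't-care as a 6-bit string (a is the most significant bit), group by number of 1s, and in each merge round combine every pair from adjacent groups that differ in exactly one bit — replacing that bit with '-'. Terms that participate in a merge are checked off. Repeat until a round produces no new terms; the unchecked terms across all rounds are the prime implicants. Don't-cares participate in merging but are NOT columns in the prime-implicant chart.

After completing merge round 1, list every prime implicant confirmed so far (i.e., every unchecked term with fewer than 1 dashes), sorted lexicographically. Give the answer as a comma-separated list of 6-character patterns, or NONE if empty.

000000, 001101, 010011, 010110, 011111, 101011, 110111

Round 0: 000000 001010✓ 001101 001110✓ 010011 010110 011000✓ 011100✓ 011111 101011 110000✓ 110001✓ 110111
Round 1: 001-10 011-00 11000-
PIs = {000000, 001-10, 001101, 010011, 010110, 011-00, 011111, 101011, 11000-, 110111}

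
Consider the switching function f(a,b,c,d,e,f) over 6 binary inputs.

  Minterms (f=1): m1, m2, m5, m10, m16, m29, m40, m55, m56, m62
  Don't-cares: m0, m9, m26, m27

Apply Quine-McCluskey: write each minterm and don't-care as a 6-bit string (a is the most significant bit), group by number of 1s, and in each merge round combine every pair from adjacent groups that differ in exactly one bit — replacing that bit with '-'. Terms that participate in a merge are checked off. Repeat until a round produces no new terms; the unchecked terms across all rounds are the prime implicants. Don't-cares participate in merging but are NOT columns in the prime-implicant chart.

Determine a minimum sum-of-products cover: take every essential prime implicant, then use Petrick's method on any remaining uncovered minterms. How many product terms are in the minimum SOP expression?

7

[col 0] 000000*, 000001*, 000010*, 000101*, 001001*, 001010*, 010000*, 011010*, 011011*, 011101, 101000*, 110111, 111000*, 111110
[col 1] 0-0000, 0-1010, 00-001, 00-010, 000-01, 0000-0, 00000-, 01101-, 1-1000
Prime implicants: 0-0000, 0-1010, 00-001, 00-010, 000-01, 0000-0, 00000-, 01101-, 011101, 1-1000, 110111, 111110
PI chart (minterm → PIs covering it):
  1 | 00-001,000-01,00000-
  2 | 00-010,0000-0
  5 | 000-01  (sole → essential)
  10 | 0-1010,00-010
  16 | 0-0000  (sole → essential)
  29 | 011101  (sole → essential)
  40 | 1-1000  (sole → essential)
  55 | 110111  (sole → essential)
  56 | 1-1000  (sole → essential)
  62 | 111110  (sole → essential)
Essential prime implicants: 0-0000, 000-01, 011101, 1-1000, 110111, 111110
Petrick residual → 00-010
Minimum SOP uses 7 PIs: a'c'd'e'f' + a'b'd'ef' + a'b'c'e'f + a'bcde'f + acd'e'f' + abc'def + abcdef'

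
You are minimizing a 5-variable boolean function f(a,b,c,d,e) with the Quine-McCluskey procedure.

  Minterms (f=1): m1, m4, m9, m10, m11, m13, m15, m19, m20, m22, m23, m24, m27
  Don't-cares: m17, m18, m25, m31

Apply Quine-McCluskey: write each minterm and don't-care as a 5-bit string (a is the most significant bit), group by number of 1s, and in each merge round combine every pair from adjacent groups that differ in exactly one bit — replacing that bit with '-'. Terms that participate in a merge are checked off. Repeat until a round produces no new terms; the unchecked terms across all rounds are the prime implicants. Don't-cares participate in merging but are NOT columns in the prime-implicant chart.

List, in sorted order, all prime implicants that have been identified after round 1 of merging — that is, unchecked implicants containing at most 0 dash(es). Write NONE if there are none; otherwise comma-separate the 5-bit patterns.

[col 0] 00001*, 00100*, 01001*, 01010*, 01011*, 01101*, 01111*, 10001*, 10010*, 10011*, 10100*, 10110*, 10111*, 11000*, 11001*, 11011*, 11111*
[col 1] -0001*, -0100, -1001*, -1011*, -1111*, 0-001*, 01-01*, 01-11*, 010-1*, 0101-, 011-1*, 1-001*, 1-011*, 1-111*, 10-10*, 10-11*, 100-1*, 1001-*, 101-0, 1011-*, 11-11*, 110-1*, 1100-
[col 2] --001, -1-11, -10-1, 01--1, 1--11, 1-0-1, 10-1-
Prime implicants: --001, -0100, -1-11, -10-1, 01--1, 0101-, 1--11, 1-0-1, 10-1-, 101-0, 1100-

NONE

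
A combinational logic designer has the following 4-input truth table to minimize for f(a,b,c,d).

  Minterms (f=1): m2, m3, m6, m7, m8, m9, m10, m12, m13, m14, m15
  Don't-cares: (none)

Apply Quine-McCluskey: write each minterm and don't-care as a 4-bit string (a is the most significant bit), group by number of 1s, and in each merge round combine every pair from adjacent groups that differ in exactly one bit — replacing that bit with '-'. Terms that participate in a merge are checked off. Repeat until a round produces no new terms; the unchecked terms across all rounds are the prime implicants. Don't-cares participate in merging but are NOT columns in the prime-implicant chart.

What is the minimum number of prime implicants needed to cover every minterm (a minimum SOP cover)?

4

size-2^0 implicants → 0010(✓)  0011(✓)  0110(✓)  0111(✓)  1000(✓)  1001(✓)  1010(✓)  1100(✓)  1101(✓)  1110(✓)  1111(✓)
size-2^1 implicants → -010(✓)  -110(✓)  -111(✓)  0-10(✓)  0-11(✓)  001-(✓)  011-(✓)  1-00(✓)  1-01(✓)  1-10(✓)  10-0(✓)  100-(✓)  11-0(✓)  11-1(✓)  110-(✓)  111-(✓)
size-2^2 implicants → --10  -11-  0-1-  1--0  1-0-  11--
Unchecked terms (primes): --10, -11-, 0-1-, 1--0, 1-0-, 11--
Minterm coverage:
  m2 ⊆ --10,0-1-
  m3 ⊆ 0-1- [E]
  m6 ⊆ --10,-11-,0-1-
  m7 ⊆ -11-,0-1-
  m8 ⊆ 1--0,1-0-
  m9 ⊆ 1-0- [E]
  m10 ⊆ --10,1--0
  m12 ⊆ 1--0,1-0-,11--
  m13 ⊆ 1-0-,11--
  m14 ⊆ --10,-11-,1--0,11--
  m15 ⊆ -11-,11--
E = {0-1-, 1-0-}
Petrick residual → --10, -11-
Cover = cd' + bc + a'c + ac'  |cover|=4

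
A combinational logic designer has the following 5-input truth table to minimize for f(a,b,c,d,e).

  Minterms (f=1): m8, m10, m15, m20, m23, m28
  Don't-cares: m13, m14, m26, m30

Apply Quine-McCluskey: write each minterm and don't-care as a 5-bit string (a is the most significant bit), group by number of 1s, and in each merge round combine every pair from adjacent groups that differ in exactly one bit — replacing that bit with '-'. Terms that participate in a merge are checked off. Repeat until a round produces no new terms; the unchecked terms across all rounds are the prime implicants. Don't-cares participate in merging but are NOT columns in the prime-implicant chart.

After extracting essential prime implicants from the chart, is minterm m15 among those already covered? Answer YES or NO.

NO

[col 0] 01000*, 01010*, 01101*, 01110*, 01111*, 10100*, 10111, 11010*, 11100*, 11110*
[col 1] -1010*, -1110*, 01-10*, 010-0, 011-1, 0111-, 1-100, 11-10*, 111-0
[col 2] -1-10
Prime implicants: -1-10, 010-0, 011-1, 0111-, 1-100, 10111, 111-0
PI chart (minterm → PIs covering it):
  8 | 010-0  (sole → essential)
  10 | -1-10,010-0
  15 | 011-1,0111-
  20 | 1-100  (sole → essential)
  23 | 10111  (sole → essential)
  28 | 1-100,111-0
Essential prime implicants: 010-0, 1-100, 10111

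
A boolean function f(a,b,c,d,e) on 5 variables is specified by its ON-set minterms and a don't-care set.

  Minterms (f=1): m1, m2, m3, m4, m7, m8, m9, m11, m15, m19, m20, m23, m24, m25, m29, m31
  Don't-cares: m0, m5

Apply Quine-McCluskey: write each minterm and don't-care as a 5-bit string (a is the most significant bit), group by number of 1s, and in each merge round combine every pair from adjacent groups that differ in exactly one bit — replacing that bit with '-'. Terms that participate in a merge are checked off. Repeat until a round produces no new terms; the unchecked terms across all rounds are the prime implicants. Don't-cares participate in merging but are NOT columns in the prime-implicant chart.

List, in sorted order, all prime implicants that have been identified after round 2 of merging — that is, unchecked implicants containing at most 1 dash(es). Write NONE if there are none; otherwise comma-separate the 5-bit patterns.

-0100, 11-01, 111-1

size-2^0 implicants → 00000(✓)  00001(✓)  00010(✓)  00011(✓)  00100(✓)  00101(✓)  00111(✓)  01000(✓)  01001(✓)  01011(✓)  01111(✓)  10011(✓)  10100(✓)  10111(✓)  11000(✓)  11001(✓)  11101(✓)  11111(✓)
size-2^1 implicants → -0011(✓)  -0100  -0111(✓)  -1000(✓)  -1001(✓)  -1111(✓)  0-000(✓)  0-001(✓)  0-011(✓)  0-111(✓)  00-00(✓)  00-01(✓)  00-11(✓)  000-0(✓)  000-1(✓)  0000-(✓)  0001-(✓)  001-1(✓)  0010-(✓)  01-11(✓)  010-1(✓)  0100-(✓)  1-111(✓)  10-11(✓)  11-01  1100-(✓)  111-1
size-2^2 implicants → --111  -0-11  -100-  0--11  0-0-1  0-00-  00--1  00-0-  000--
Unchecked terms (primes): --111, -0-11, -0100, -100-, 0--11, 0-0-1, 0-00-, 00--1, 00-0-, 000--, 11-01, 111-1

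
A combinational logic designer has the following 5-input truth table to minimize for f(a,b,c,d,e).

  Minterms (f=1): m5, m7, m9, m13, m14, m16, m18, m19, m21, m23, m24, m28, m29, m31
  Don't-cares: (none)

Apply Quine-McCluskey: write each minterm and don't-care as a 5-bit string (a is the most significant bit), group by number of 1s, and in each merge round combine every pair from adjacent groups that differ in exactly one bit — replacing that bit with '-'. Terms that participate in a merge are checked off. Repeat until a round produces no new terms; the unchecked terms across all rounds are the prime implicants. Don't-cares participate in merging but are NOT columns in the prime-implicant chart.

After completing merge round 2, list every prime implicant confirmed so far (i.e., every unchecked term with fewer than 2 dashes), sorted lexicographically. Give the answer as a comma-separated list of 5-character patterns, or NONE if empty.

01-01, 01110, 1-000, 10-11, 100-0, 1001-, 11-00, 1110-

Round 0: 00101✓ 00111✓ 01001✓ 01101✓ 01110 10000✓ 10010✓ 10011✓ 10101✓ 10111✓ 11000✓ 11100✓ 11101✓ 11111✓
Round 1: -0101✓ -0111✓ -1101✓ 0-101✓ 001-1✓ 01-01 1-000 1-101✓ 1-111✓ 10-11 100-0 1001- 101-1✓ 11-00 111-1✓ 1110-
Round 2: --101 -01-1 1-1-1
PIs = {--101, -01-1, 01-01, 01110, 1-000, 1-1-1, 10-11, 100-0, 1001-, 11-00, 1110-}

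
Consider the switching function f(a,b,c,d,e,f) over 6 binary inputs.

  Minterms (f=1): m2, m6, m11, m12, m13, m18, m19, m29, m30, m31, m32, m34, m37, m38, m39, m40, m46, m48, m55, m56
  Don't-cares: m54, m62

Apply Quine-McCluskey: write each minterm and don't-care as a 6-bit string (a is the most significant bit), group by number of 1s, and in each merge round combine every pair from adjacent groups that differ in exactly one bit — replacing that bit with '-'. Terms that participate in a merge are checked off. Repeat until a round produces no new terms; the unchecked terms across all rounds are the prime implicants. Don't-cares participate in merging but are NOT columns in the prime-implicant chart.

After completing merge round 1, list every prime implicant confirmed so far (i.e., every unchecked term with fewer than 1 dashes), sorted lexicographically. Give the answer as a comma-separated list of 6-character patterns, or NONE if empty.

[col 0] 000010*, 000110*, 001011, 001100*, 001101*, 010010*, 010011*, 011101*, 011110*, 011111*, 100000*, 100010*, 100101*, 100110*, 100111*, 101000*, 101110*, 110000*, 110110*, 110111*, 111000*, 111110*
[col 1] -00010*, -00110*, -11110, 0-0010, 0-1101, 000-10*, 00110-, 01001-, 0111-1, 01111-, 1-0000*, 1-0110*, 1-0111*, 1-1000*, 1-1110*, 10-000*, 10-110*, 100-10*, 1000-0, 1001-1, 10011-*, 11-000*, 11-110*, 11011-*
[col 2] -00-10, 1--000, 1--110, 1-011-
Prime implicants: -00-10, -11110, 0-0010, 0-1101, 001011, 00110-, 01001-, 0111-1, 01111-, 1--000, 1--110, 1-011-, 1000-0, 1001-1

001011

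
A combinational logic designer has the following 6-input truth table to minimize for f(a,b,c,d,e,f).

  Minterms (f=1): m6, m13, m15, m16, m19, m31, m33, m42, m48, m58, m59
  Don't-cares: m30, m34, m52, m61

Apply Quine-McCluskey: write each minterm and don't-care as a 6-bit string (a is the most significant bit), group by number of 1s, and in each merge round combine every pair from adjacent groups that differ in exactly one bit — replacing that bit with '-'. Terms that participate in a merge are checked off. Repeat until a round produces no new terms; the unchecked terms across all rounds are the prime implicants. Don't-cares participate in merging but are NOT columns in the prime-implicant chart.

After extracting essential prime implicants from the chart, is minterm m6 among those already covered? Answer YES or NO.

YES

[col 0] 000110, 001101*, 001111*, 010000*, 010011, 011110*, 011111*, 100001, 100010*, 101010*, 110000*, 110100*, 111010*, 111011*, 111101
[col 1] -10000, 0-1111, 0011-1, 01111-, 1-1010, 10-010, 110-00, 11101-
Prime implicants: -10000, 0-1111, 000110, 0011-1, 010011, 01111-, 1-1010, 10-010, 100001, 110-00, 11101-, 111101
PI chart (minterm → PIs covering it):
  6 | 000110  (sole → essential)
  13 | 0011-1  (sole → essential)
  15 | 0-1111,0011-1
  16 | -10000  (sole → essential)
  19 | 010011  (sole → essential)
  31 | 0-1111,01111-
  33 | 100001  (sole → essential)
  42 | 1-1010,10-010
  48 | -10000,110-00
  58 | 1-1010,11101-
  59 | 11101-  (sole → essential)
Essential prime implicants: -10000, 000110, 0011-1, 010011, 100001, 11101-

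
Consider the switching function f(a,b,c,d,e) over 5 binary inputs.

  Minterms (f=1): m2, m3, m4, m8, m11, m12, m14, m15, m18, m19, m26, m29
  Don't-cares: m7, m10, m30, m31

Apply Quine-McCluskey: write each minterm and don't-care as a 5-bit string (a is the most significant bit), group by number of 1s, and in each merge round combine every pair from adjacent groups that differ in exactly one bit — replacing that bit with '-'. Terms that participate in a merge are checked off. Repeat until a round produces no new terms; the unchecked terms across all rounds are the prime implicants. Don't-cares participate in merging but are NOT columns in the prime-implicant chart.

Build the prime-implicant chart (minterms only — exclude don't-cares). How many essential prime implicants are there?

4

size-2^0 implicants → 00010(✓)  00011(✓)  00100(✓)  00111(✓)  01000(✓)  01010(✓)  01011(✓)  01100(✓)  01110(✓)  01111(✓)  10010(✓)  10011(✓)  11010(✓)  11101(✓)  11110(✓)  11111(✓)
size-2^1 implicants → -0010(✓)  -0011(✓)  -1010(✓)  -1110(✓)  -1111(✓)  0-010(✓)  0-011(✓)  0-100  0-111(✓)  00-11(✓)  0001-(✓)  01-00(✓)  01-10(✓)  01-11(✓)  010-0(✓)  0101-(✓)  011-0(✓)  0111-(✓)  1-010(✓)  1001-(✓)  11-10(✓)  111-1  1111-(✓)
size-2^2 implicants → --010  -001-  -1-10  -111-  0--11  0-01-  01--0  01-1-
Unchecked terms (primes): --010, -001-, -1-10, -111-, 0--11, 0-01-, 0-100, 01--0, 01-1-, 111-1
Minterm coverage:
  m2 ⊆ --010,-001-,0-01-
  m3 ⊆ -001-,0--11,0-01-
  m4 ⊆ 0-100 [E]
  m8 ⊆ 01--0 [E]
  m11 ⊆ 0--11,0-01-,01-1-
  m12 ⊆ 0-100,01--0
  m14 ⊆ -1-10,-111-,01--0,01-1-
  m15 ⊆ -111-,0--11,01-1-
  m18 ⊆ --010,-001-
  m19 ⊆ -001- [E]
  m26 ⊆ --010,-1-10
  m29 ⊆ 111-1 [E]
E = {-001-, 0-100, 01--0, 111-1}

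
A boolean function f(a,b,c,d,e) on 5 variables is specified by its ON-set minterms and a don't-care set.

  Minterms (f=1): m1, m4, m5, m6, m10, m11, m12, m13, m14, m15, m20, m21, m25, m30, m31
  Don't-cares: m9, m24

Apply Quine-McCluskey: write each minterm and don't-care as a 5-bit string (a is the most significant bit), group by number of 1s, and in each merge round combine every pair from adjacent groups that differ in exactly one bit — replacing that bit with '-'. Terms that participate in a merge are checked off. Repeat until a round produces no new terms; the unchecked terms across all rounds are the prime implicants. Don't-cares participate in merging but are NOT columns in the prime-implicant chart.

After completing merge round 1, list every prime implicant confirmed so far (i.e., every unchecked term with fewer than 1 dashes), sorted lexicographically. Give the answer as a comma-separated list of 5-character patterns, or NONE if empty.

[col 0] 00001*, 00100*, 00101*, 00110*, 01001*, 01010*, 01011*, 01100*, 01101*, 01110*, 01111*, 10100*, 10101*, 11000*, 11001*, 11110*, 11111*
[col 1] -0100*, -0101*, -1001, -1110*, -1111*, 0-001*, 0-100*, 0-101*, 0-110*, 00-01*, 001-0*, 0010-*, 01-01*, 01-10*, 01-11*, 010-1*, 0101-*, 011-0*, 011-1*, 0110-*, 0111-*, 1010-*, 1100-, 1111-*
[col 2] -010-, -111-, 0--01, 0-1-0, 0-10-, 01--1, 01-1-, 011--
Prime implicants: -010-, -1001, -111-, 0--01, 0-1-0, 0-10-, 01--1, 01-1-, 011--, 1100-

NONE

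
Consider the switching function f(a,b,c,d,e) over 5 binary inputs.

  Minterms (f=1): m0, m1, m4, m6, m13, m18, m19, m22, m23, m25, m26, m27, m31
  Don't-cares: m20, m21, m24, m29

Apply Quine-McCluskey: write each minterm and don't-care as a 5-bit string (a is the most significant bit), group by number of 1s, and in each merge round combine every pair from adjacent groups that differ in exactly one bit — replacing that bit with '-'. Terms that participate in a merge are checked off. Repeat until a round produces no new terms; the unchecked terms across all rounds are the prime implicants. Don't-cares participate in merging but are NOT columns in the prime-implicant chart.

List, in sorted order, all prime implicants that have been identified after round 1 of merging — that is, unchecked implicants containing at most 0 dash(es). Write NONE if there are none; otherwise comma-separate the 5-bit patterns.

Round 0: 00000✓ 00001✓ 00100✓ 00110✓ 01101✓ 10010✓ 10011✓ 10100✓ 10101✓ 10110✓ 10111✓ 11000✓ 11001✓ 11010✓ 11011✓ 11101✓ 11111✓
Round 1: -0100✓ -0110✓ -1101 00-00 0000- 001-0✓ 1-010✓ 1-011✓ 1-101✓ 1-111✓ 10-10✓ 10-11✓ 1001-✓ 101-0✓ 101-1✓ 1010-✓ 1011-✓ 11-01✓ 11-11✓ 110-0✓ 110-1✓ 1100-✓ 1101-✓ 111-1✓
Round 2: -01-0 1--11 1-01- 1-1-1 10-1- 101-- 11--1 110--
PIs = {-01-0, -1101, 00-00, 0000-, 1--11, 1-01-, 1-1-1, 10-1-, 101--, 11--1, 110--}

NONE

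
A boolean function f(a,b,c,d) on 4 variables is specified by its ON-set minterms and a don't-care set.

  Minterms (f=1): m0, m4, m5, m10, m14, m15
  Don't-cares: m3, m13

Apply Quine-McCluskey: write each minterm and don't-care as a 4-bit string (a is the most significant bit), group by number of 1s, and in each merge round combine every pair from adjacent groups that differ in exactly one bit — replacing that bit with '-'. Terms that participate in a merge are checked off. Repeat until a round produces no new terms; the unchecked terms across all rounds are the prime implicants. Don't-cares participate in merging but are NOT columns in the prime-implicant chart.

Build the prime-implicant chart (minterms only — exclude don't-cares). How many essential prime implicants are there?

2

Round 0: 0000✓ 0011 0100✓ 0101✓ 1010✓ 1101✓ 1110✓ 1111✓
Round 1: -101 0-00 010- 1-10 11-1 111-
PIs = {-101, 0-00, 0011, 010-, 1-10, 11-1, 111-}
Coverage chart:
  m0: 0-00 ←essential
  m4: 0-00,010-
  m5: -101,010-
  m10: 1-10 ←essential
  m14: 1-10,111-
  m15: 11-1,111-
Essential: 0-00, 1-10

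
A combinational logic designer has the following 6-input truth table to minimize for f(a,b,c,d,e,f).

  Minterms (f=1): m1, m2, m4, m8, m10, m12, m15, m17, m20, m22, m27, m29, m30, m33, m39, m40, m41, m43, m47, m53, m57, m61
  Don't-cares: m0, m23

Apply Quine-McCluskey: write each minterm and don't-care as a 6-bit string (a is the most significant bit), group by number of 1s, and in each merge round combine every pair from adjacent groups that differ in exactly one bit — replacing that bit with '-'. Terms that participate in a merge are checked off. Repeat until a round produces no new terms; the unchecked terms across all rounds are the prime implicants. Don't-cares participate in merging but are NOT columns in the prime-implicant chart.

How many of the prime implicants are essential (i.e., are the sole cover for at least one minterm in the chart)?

9

size-2^0 implicants → 000000(✓)  000001(✓)  000010(✓)  000100(✓)  001000(✓)  001010(✓)  001100(✓)  001111(✓)  010001(✓)  010100(✓)  010110(✓)  010111(✓)  011011  011101(✓)  011110(✓)  100001(✓)  100111(✓)  101000(✓)  101001(✓)  101011(✓)  101111(✓)  110101(✓)  111001(✓)  111101(✓)
size-2^1 implicants → -00001  -01000  -01111  -11101  0-0001  0-0100  00-000(✓)  00-010(✓)  00-100(✓)  000-00(✓)  0000-0(✓)  00000-  001-00(✓)  0010-0(✓)  01-110  0101-0  01011-  1-1001  10-001  10-111  101-11  1010-1  10100-  11-101  111-01
size-2^2 implicants → 00--00  00-0-0
Unchecked terms (primes): -00001, -01000, -01111, -11101, 0-0001, 0-0100, 00--00, 00-0-0, 00000-, 01-110, 0101-0, 01011-, 011011, 1-1001, 10-001, 10-111, 101-11, 1010-1, 10100-, 11-101, 111-01
Minterm coverage:
  m1 ⊆ -00001,0-0001,00000-
  m2 ⊆ 00-0-0 [E]
  m4 ⊆ 0-0100,00--00
  m8 ⊆ -01000,00--00,00-0-0
  m10 ⊆ 00-0-0 [E]
  m12 ⊆ 00--00 [E]
  m15 ⊆ -01111 [E]
  m17 ⊆ 0-0001 [E]
  m20 ⊆ 0-0100,0101-0
  m22 ⊆ 01-110,0101-0,01011-
  m27 ⊆ 011011 [E]
  m29 ⊆ -11101 [E]
  m30 ⊆ 01-110 [E]
  m33 ⊆ -00001,10-001
  m39 ⊆ 10-111 [E]
  m40 ⊆ -01000,10100-
  m41 ⊆ 1-1001,10-001,1010-1,10100-
  m43 ⊆ 101-11,1010-1
  m47 ⊆ -01111,10-111,101-11
  m53 ⊆ 11-101 [E]
  m57 ⊆ 1-1001,111-01
  m61 ⊆ -11101,11-101,111-01
E = {-01111, -11101, 0-0001, 00--00, 00-0-0, 01-110, 011011, 10-111, 11-101}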